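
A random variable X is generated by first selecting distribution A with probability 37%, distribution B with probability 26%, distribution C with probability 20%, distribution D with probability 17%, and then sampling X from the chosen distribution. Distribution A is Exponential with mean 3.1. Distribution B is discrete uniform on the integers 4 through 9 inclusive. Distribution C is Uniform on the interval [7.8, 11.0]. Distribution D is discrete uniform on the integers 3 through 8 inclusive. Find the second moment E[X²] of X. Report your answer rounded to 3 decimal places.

42.336

For each component E[X²] = Var + (mean)², giving A: 19.22; B: 45.1667; C: 89.2133; D: 33.1667.
Overall E[X²] = 0.37·19.22 + 0.26·45.1667 + 0.2·89.2133 + 0.17·33.1667 = 42.3357.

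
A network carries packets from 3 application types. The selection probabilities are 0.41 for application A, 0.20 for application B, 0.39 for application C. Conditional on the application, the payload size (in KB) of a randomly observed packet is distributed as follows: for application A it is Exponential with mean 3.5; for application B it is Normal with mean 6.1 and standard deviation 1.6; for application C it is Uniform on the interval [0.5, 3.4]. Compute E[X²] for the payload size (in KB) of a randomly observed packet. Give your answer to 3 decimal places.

For each component E[X²] = Var + (mean)², giving A: 24.5; B: 39.77; C: 4.50333.
Overall E[X²] = 0.41·24.5 + 0.2·39.77 + 0.39·4.50333 = 19.7553.

19.755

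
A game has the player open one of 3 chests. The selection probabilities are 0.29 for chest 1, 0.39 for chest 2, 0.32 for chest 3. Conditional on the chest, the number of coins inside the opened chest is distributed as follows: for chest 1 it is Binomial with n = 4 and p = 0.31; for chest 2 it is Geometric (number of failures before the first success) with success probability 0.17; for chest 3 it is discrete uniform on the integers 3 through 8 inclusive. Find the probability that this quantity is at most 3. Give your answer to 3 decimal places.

0.546

Conditional on each chest, P(X ≤ 3): 1: 0.990765; 2: 0.525417; 3: 0.166667.
By total probability, P(X ≤ 3) = 0.29·0.990765 + 0.39·0.525417 + 0.32·0.166667 = 0.545568.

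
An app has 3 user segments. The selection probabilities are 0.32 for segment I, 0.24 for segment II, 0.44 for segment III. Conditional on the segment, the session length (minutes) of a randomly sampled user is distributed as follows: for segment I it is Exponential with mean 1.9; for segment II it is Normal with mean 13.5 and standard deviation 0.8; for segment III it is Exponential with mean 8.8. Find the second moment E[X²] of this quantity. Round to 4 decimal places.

114.3512

For each component E[X²] = Var + (mean)², giving I: 7.22; II: 182.89; III: 154.88.
Overall E[X²] = 0.32·7.22 + 0.24·182.89 + 0.44·154.88 = 114.351.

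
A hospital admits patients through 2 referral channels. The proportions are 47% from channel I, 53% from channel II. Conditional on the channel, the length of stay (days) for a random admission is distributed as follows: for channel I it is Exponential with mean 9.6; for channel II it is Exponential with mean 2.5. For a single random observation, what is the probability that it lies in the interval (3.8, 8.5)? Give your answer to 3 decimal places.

Conditional on each channel, P(3.8 < X < 8.5): I: 0.260577; II: 0.185339.
By total probability, P(3.8 < X < 8.5) = 0.47·0.260577 + 0.53·0.185339 = 0.2207.

0.221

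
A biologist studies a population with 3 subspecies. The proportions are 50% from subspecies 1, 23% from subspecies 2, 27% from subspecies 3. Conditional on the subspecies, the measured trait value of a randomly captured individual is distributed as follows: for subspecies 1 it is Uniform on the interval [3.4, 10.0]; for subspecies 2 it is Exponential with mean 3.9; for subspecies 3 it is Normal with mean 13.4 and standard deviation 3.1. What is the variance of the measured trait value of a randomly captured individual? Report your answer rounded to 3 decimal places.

Per component, 1: μ=6.7, E[X²]=48.52; 2: μ=3.9, E[X²]=30.42; 3: μ=13.4, E[X²]=189.17.
E[X] = 0.5·6.7 + 0.23·3.9 + 0.27·13.4 = 7.865.
E[X²] = 0.5·48.52 + 0.23·30.42 + 0.27·189.17 = 82.3325.
Var(X) = E[X²] − (E[X])² = 82.3325 − 61.8582 = 20.4743.

20.474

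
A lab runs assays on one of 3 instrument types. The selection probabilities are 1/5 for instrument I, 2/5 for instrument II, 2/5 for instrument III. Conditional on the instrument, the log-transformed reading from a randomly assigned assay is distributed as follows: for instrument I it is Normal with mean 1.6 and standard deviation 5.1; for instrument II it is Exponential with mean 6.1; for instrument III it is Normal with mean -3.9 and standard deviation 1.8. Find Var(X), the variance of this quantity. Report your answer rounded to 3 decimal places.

Per component, I: μ=1.6, E[X²]=28.57; II: μ=6.1, E[X²]=74.42; III: μ=-3.9, E[X²]=18.45.
E[X] = 0.2·1.6 + 0.4·6.1 + 0.4·-3.9 = 1.2.
E[X²] = 0.2·28.57 + 0.4·74.42 + 0.4·18.45 = 42.862.
Var(X) = E[X²] − (E[X])² = 42.862 − 1.44 = 41.422.

41.422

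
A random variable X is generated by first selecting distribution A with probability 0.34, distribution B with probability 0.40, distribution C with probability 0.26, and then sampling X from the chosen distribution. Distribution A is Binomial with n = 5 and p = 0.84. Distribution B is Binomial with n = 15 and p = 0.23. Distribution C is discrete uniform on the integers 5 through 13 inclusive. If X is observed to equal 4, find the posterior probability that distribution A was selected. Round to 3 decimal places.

0.611

Likelihoods P(X=4 | ·): A: 0.398297; B: 0.215497; C: 0.
Posterior ∝ prior × likelihood. Numerator for A: 0.34·0.398297 = 0.135421.
Normalizing constant: 0.34·0.398297 + 0.4·0.215497 + 0.26·0 = 0.22162.
P(A | observation) = 0.135421 / 0.22162 = 0.611051.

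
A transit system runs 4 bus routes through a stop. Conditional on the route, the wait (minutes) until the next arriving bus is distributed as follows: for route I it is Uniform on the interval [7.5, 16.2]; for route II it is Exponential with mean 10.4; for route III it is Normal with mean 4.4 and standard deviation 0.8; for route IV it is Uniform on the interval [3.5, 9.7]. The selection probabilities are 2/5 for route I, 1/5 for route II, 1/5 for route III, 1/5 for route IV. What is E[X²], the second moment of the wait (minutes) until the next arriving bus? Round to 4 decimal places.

For each component E[X²] = Var + (mean)², giving I: 146.73; II: 216.32; III: 20; IV: 46.7633.
Overall E[X²] = 0.4·146.73 + 0.2·216.32 + 0.2·20 + 0.2·46.7633 = 115.309.

115.3087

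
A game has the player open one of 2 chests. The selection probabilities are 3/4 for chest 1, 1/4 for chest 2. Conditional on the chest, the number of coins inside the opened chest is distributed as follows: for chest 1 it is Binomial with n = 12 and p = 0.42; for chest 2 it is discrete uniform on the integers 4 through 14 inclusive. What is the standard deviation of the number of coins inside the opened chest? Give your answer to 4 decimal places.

Per component, 1: μ=5.04, E[X²]=28.3248; 2: μ=9, E[X²]=91.
E[X] = 0.75·5.04 + 0.25·9 = 6.03.
E[X²] = 0.75·28.3248 + 0.25·91 = 43.9936.
Var(X) = E[X²] − (E[X])² = 43.9936 − 36.3609 = 7.6327.
SD(X) = √7.6327 = 2.76273.

2.7627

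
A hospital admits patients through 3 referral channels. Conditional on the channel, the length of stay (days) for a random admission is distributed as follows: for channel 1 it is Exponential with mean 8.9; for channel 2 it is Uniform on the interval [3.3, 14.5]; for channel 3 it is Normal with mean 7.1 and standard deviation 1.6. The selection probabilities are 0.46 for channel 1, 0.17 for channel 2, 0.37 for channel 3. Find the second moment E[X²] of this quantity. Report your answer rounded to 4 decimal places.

For each component E[X²] = Var + (mean)², giving 1: 158.42; 2: 89.6633; 3: 52.97.
Overall E[X²] = 0.46·158.42 + 0.17·89.6633 + 0.37·52.97 = 107.715.

107.7149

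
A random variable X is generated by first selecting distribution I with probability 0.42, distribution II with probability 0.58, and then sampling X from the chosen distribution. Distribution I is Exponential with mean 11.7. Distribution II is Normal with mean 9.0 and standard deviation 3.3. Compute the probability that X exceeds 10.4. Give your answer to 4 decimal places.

Conditional on each component, P(X > 10.4): I: 0.411112; II: 0.335695.
By total probability, P(X > 10.4) = 0.42·0.411112 + 0.58·0.335695 = 0.36737.

0.3674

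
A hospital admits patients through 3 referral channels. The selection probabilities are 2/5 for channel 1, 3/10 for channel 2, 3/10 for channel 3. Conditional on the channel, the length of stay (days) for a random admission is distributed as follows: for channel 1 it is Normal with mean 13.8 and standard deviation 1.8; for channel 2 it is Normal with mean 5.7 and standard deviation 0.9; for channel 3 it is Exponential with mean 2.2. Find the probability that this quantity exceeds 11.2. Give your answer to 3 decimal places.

0.372

Conditional on each channel, P(X > 11.2): 1: 0.925693; 2: 4.94699e-10; 3: 0.00615242.
By total probability, P(X > 11.2) = 0.4·0.925693 + 0.3·4.94699e-10 + 0.3·0.00615242 = 0.372123.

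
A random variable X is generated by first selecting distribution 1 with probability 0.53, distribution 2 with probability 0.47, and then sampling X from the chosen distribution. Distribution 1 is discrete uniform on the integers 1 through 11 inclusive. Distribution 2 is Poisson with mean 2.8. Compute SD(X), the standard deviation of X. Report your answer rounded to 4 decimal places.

Per component, 1: μ=6, E[X²]=46; 2: μ=2.8, E[X²]=10.64.
E[X] = 0.53·6 + 0.47·2.8 = 4.496.
E[X²] = 0.53·46 + 0.47·10.64 = 29.3808.
Var(X) = E[X²] − (E[X])² = 29.3808 − 20.214 = 9.16678.
SD(X) = √9.16678 = 3.02767.

3.0277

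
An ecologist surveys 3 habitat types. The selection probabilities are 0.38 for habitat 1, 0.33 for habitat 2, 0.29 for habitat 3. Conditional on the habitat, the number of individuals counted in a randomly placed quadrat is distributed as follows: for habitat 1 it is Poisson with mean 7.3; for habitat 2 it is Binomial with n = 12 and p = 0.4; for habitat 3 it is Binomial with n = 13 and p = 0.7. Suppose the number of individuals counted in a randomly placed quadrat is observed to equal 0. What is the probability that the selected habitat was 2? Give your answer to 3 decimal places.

Likelihoods P(X=0 | ·): 1: 0.000675539; 2: 0.00217678; 3: 1.59432e-07.
Posterior ∝ prior × likelihood. Numerator for 2: 0.33·0.00217678 = 0.000718338.
Normalizing constant: 0.38·0.000675539 + 0.33·0.00217678 + 0.29·1.59432e-07 = 0.000975089.
P(2 | observation) = 0.000718338 / 0.000975089 = 0.73669.

0.737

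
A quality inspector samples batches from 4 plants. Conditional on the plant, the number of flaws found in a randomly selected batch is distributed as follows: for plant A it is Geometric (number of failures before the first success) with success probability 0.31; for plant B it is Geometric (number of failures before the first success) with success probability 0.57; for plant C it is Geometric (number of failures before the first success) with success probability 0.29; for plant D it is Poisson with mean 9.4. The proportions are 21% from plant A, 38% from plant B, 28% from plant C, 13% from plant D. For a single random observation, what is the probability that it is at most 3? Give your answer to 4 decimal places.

0.7403

Conditional on each plant, P(X ≤ 3): A: 0.773329; B: 0.965812; C: 0.745883; D: 0.0159666.
By total probability, P(X ≤ 3) = 0.21·0.773329 + 0.38·0.965812 + 0.28·0.745883 + 0.13·0.0159666 = 0.740331.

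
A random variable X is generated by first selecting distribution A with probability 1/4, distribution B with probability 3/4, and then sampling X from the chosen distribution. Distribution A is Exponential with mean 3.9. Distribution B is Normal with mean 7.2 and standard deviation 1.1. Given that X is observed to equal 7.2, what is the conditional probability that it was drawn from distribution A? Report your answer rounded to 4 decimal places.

Likelihoods f(7.2 | ·): A: 0.0404726; B: 0.362675.
Posterior ∝ prior × likelihood. Numerator for A: 0.25·0.0404726 = 0.0101181.
Normalizing constant: 0.25·0.0404726 + 0.75·0.362675 = 0.282124.
P(A | observation) = 0.0101181 / 0.282124 = 0.0358642.

0.0359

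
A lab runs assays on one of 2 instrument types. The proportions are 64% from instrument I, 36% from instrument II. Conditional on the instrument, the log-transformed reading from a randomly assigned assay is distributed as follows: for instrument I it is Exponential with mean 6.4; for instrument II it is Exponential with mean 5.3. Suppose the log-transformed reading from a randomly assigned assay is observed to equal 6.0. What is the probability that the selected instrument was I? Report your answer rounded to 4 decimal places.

0.6414

Likelihoods f(6.0 | ·): I: 0.0611884; II: 0.0608233.
Posterior ∝ prior × likelihood. Numerator for I: 0.64·0.0611884 = 0.0391606.
Normalizing constant: 0.64·0.0611884 + 0.36·0.0608233 = 0.061057.
P(I | observation) = 0.0391606 / 0.061057 = 0.641378.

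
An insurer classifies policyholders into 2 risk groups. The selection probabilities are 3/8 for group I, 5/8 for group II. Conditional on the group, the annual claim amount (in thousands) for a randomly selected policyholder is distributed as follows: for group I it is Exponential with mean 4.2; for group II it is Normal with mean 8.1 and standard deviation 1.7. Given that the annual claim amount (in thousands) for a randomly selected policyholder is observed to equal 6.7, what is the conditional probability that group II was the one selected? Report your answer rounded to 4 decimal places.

Likelihoods f(6.7 | ·): I: 0.0483001; II: 0.167183.
Posterior ∝ prior × likelihood. Numerator for II: 0.625·0.167183 = 0.104489.
Normalizing constant: 0.375·0.0483001 + 0.625·0.167183 = 0.122602.
P(II | observation) = 0.104489 / 0.122602 = 0.852265.

0.8523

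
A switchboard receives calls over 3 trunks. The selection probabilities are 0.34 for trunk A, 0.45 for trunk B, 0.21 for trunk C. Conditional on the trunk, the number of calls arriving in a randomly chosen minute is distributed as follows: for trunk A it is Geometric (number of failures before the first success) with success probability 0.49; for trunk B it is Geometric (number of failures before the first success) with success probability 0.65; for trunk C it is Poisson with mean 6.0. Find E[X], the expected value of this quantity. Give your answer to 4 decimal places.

Component means — A: 1.04082; B: 0.538462; C: 6.
E[X] = 0.34·1.04082 + 0.45·0.538462 + 0.21·6 = 1.85619.

1.8562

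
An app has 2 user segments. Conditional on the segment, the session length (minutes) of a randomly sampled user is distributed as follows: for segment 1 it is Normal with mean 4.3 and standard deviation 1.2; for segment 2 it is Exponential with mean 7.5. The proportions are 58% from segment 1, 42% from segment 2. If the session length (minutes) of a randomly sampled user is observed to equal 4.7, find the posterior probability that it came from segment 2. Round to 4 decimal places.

0.1409

Likelihoods f(4.7 | ·): 1: 0.314486; 2: 0.0712493.
Posterior ∝ prior × likelihood. Numerator for 2: 0.42·0.0712493 = 0.0299247.
Normalizing constant: 0.58·0.314486 + 0.42·0.0712493 = 0.212327.
P(2 | observation) = 0.0299247 / 0.212327 = 0.140937.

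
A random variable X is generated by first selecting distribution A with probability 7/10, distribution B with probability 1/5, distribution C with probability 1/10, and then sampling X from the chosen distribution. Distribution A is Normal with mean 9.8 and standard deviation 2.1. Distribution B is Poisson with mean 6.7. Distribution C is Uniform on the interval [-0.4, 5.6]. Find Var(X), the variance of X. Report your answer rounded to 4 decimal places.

Per component, A: μ=9.8, E[X²]=100.45; B: μ=6.7, E[X²]=51.59; C: μ=2.6, E[X²]=9.76.
E[X] = 0.7·9.8 + 0.2·6.7 + 0.1·2.6 = 8.46.
E[X²] = 0.7·100.45 + 0.2·51.59 + 0.1·9.76 = 81.609.
Var(X) = E[X²] − (E[X])² = 81.609 − 71.5716 = 10.0374.

10.0374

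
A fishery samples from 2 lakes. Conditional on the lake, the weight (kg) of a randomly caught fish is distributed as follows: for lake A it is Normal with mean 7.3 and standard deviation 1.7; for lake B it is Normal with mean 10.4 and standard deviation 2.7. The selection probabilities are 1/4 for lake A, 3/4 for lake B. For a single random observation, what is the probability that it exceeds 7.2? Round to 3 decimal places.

Conditional on each lake, P(X > 7.2): A: 0.523454; B: 0.882028.
By total probability, P(X > 7.2) = 0.25·0.523454 + 0.75·0.882028 = 0.792384.

0.792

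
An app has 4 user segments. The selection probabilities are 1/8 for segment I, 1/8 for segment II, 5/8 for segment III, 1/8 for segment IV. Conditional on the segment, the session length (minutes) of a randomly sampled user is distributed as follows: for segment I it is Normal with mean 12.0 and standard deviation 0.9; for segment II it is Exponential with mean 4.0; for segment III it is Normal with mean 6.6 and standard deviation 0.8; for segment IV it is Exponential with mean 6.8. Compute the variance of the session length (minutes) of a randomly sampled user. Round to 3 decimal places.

12.636

Per component, I: μ=12, E[X²]=144.81; II: μ=4, E[X²]=32; III: μ=6.6, E[X²]=44.2; IV: μ=6.8, E[X²]=92.48.
E[X] = 0.125·12 + 0.125·4 + 0.625·6.6 + 0.125·6.8 = 6.975.
E[X²] = 0.125·144.81 + 0.125·32 + 0.625·44.2 + 0.125·92.48 = 61.2862.
Var(X) = E[X²] − (E[X])² = 61.2862 − 48.6506 = 12.6356.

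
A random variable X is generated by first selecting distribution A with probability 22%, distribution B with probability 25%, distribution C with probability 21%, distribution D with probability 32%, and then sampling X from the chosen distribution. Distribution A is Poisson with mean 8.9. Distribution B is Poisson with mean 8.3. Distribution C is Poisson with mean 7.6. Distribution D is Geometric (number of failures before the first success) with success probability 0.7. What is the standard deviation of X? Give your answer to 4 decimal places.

4.4061

Per component, A: μ=8.9, E[X²]=88.11; B: μ=8.3, E[X²]=77.19; C: μ=7.6, E[X²]=65.36; D: μ=0.428571, E[X²]=0.795918.
E[X] = 0.22·8.9 + 0.25·8.3 + 0.21·7.6 + 0.32·0.428571 = 5.76614.
E[X²] = 0.22·88.11 + 0.25·77.19 + 0.21·65.36 + 0.32·0.795918 = 52.662.
Var(X) = E[X²] − (E[X])² = 52.662 − 33.2484 = 19.4136.
SD(X) = √19.4136 = 4.40609.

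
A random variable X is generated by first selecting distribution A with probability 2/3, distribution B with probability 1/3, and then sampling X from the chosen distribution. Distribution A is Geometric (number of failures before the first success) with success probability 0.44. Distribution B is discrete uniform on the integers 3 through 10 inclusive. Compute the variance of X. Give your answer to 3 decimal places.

Per component, A: μ=1.27273, E[X²]=4.5124; B: μ=6.5, E[X²]=47.5.
E[X] = 0.666667·1.27273 + 0.333333·6.5 = 3.01515.
E[X²] = 0.666667·4.5124 + 0.333333·47.5 = 18.8416.
Var(X) = E[X²] − (E[X])² = 18.8416 − 9.09114 = 9.75046.

9.750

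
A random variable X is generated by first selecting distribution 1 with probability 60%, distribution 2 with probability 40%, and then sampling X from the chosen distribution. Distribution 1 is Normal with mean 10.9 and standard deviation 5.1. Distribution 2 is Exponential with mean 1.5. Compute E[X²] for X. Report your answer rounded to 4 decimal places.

For each component E[X²] = Var + (mean)², giving 1: 144.82; 2: 4.5.
Overall E[X²] = 0.6·144.82 + 0.4·4.5 = 88.692.

88.6920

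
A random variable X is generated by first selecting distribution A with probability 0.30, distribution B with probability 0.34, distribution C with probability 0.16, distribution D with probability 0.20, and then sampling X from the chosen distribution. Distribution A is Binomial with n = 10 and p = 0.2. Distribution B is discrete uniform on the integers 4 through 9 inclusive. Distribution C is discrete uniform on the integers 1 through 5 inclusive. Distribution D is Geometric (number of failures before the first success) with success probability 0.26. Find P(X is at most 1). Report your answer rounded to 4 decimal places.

Conditional on each component, P(X ≤ 1): A: 0.37581; B: 0; C: 0.2; D: 0.4524.
By total probability, P(X ≤ 1) = 0.3·0.37581 + 0.34·0 + 0.16·0.2 + 0.2·0.4524 = 0.235223.

0.2352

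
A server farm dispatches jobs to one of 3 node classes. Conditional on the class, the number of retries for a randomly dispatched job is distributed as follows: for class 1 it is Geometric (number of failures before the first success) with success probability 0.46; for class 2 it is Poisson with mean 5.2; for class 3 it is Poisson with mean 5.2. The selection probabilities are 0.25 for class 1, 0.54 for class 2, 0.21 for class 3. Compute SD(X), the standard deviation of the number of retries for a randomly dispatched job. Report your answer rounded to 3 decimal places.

2.753

Per component, 1: μ=1.17391, E[X²]=3.93006; 2: μ=5.2, E[X²]=32.24; 3: μ=5.2, E[X²]=32.24.
E[X] = 0.25·1.17391 + 0.54·5.2 + 0.21·5.2 = 4.19348.
E[X²] = 0.25·3.93006 + 0.54·32.24 + 0.21·32.24 = 25.1625.
Var(X) = E[X²] − (E[X])² = 25.1625 − 17.5853 = 7.57725.
SD(X) = √7.57725 = 2.75268.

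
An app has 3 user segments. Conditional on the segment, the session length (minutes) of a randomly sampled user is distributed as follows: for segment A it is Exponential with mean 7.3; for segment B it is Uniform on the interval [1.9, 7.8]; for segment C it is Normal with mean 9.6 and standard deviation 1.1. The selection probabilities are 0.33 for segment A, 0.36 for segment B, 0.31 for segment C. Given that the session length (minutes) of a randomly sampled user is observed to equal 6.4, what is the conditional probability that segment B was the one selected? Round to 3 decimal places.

Likelihoods f(6.4 | ·): A: 0.0570067; B: 0.169492; C: 0.00527038.
Posterior ∝ prior × likelihood. Numerator for B: 0.36·0.169492 = 0.0610169.
Normalizing constant: 0.33·0.0570067 + 0.36·0.169492 + 0.31·0.00527038 = 0.081463.
P(B | observation) = 0.0610169 / 0.081463 = 0.749015.

0.749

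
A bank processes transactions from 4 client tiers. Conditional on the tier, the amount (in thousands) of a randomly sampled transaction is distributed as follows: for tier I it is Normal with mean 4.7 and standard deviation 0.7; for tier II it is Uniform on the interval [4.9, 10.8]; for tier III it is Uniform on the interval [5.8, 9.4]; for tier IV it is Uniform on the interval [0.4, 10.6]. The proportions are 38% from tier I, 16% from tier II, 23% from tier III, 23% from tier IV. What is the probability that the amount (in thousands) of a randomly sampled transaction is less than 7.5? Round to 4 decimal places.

Conditional on each tier, P(X < 7.5): I: 0.999968; II: 0.440678; III: 0.472222; IV: 0.696078.
By total probability, P(X < 7.5) = 0.38·0.999968 + 0.16·0.440678 + 0.23·0.472222 + 0.23·0.696078 = 0.719206.

0.7192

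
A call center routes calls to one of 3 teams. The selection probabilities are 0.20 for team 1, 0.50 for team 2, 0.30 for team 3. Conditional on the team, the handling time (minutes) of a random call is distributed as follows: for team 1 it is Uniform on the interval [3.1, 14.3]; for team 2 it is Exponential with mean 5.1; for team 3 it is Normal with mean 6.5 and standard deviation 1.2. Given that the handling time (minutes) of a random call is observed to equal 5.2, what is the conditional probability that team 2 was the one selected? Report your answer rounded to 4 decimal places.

0.3254

Likelihoods f(5.2 | ·): 1: 0.0892857; 2: 0.0707326; 3: 0.184877.
Posterior ∝ prior × likelihood. Numerator for 2: 0.5·0.0707326 = 0.0353663.
Normalizing constant: 0.2·0.0892857 + 0.5·0.0707326 + 0.3·0.184877 = 0.108686.
P(2 | observation) = 0.0353663 / 0.108686 = 0.325397.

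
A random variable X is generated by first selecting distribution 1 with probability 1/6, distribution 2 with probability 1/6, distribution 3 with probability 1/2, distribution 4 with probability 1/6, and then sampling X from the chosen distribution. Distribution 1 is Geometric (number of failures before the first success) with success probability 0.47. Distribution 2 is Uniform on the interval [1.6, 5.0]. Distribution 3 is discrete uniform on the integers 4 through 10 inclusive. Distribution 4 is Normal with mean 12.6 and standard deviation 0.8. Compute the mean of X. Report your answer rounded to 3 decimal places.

6.338

Component means — 1: 1.12766; 2: 3.3; 3: 7; 4: 12.6.
E[X] = 0.166667·1.12766 + 0.166667·3.3 + 0.5·7 + 0.166667·12.6 = 6.33794.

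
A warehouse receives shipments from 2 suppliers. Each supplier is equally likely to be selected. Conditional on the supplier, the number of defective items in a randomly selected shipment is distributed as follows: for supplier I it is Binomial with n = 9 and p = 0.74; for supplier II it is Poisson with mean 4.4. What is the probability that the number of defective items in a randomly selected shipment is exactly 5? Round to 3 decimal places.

Conditional on each supplier, P(X = 5): I: 0.127768; II: 0.168728.
By total probability, P(X = 5) = 0.5·0.127768 + 0.5·0.168728 = 0.148248.

0.148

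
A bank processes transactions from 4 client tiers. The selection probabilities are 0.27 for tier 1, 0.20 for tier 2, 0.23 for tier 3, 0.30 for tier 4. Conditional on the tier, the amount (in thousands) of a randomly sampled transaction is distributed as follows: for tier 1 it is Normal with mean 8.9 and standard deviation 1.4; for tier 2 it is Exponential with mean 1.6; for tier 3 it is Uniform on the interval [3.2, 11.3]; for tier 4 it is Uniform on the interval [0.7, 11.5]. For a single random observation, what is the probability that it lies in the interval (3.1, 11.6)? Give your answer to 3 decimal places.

Conditional on each tier, P(3.1 < X < 11.6): 1: 0.973091; 2: 0.143353; 3: 1; 4: 0.777778.
By total probability, P(3.1 < X < 11.6) = 0.27·0.973091 + 0.2·0.143353 + 0.23·1 + 0.3·0.777778 = 0.754739.

0.755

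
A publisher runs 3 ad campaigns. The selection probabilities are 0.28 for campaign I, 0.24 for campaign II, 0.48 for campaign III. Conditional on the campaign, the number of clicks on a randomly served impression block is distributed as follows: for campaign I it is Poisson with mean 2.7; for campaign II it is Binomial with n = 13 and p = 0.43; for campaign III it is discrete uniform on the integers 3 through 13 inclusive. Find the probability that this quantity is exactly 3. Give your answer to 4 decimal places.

Conditional on each campaign, P(X = 3): I: 0.220468; II: 0.0823228; III: 0.0909091.
By total probability, P(X = 3) = 0.28·0.220468 + 0.24·0.0823228 + 0.48·0.0909091 = 0.125125.

0.1251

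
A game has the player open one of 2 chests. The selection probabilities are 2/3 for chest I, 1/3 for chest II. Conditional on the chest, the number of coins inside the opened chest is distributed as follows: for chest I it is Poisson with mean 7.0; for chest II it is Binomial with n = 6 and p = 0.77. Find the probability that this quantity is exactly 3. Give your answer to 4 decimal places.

Conditional on each chest, P(X = 3): I: 0.0521293; II: 0.111093.
By total probability, P(X = 3) = 0.666667·0.0521293 + 0.333333·0.111093 = 0.0717837.

0.0718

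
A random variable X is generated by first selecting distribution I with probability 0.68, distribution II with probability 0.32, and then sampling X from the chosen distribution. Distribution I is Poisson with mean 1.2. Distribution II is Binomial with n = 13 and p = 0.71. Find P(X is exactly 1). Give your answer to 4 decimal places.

0.2458

Conditional on each component, P(X = 1): I: 0.361433; II: 3.26571e-06.
By total probability, P(X = 1) = 0.68·0.361433 + 0.32·3.26571e-06 = 0.245776.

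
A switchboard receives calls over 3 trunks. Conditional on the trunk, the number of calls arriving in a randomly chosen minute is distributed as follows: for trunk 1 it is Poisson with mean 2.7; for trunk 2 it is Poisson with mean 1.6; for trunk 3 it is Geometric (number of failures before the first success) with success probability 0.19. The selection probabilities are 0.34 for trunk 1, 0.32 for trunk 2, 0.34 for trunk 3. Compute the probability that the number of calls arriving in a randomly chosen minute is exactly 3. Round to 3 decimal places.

0.153

Conditional on each trunk, P(X = 3): 1: 0.220468; 2: 0.137828; 3: 0.100974.
By total probability, P(X = 3) = 0.34·0.220468 + 0.32·0.137828 + 0.34·0.100974 = 0.153395.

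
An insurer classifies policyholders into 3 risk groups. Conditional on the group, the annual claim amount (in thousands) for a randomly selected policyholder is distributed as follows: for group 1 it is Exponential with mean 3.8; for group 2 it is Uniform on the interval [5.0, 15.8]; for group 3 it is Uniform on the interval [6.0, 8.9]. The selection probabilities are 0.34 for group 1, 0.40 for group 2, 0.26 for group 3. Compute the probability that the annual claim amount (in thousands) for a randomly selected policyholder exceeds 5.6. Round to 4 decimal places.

Conditional on each group, P(X > 5.6): 1: 0.22908; 2: 0.944444; 3: 1.
By total probability, P(X > 5.6) = 0.34·0.22908 + 0.4·0.944444 + 0.26·1 = 0.715665.

0.7157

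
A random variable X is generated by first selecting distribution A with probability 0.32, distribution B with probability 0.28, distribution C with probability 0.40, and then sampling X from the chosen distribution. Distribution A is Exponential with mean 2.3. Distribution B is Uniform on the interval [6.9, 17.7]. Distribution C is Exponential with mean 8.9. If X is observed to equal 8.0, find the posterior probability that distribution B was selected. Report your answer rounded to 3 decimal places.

Likelihoods f(8.0 | ·): A: 0.0134178; B: 0.0925926; C: 0.0457333.
Posterior ∝ prior × likelihood. Numerator for B: 0.28·0.0925926 = 0.0259259.
Normalizing constant: 0.32·0.0134178 + 0.28·0.0925926 + 0.4·0.0457333 = 0.048513.
P(B | observation) = 0.0259259 / 0.048513 = 0.534412.

0.534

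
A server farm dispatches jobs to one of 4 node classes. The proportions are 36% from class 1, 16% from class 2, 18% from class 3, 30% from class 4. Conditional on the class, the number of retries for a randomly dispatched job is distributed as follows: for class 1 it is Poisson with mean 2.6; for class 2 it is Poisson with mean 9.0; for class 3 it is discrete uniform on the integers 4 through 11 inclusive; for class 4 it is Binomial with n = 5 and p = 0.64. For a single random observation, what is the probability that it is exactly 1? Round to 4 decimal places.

Conditional on each class, P(X = 1): 1: 0.193111; 2: 0.00111069; 3: 0; 4: 0.0537477.
By total probability, P(X = 1) = 0.36·0.193111 + 0.16·0.00111069 + 0.18·0 + 0.3·0.0537477 = 0.0858221.

0.0858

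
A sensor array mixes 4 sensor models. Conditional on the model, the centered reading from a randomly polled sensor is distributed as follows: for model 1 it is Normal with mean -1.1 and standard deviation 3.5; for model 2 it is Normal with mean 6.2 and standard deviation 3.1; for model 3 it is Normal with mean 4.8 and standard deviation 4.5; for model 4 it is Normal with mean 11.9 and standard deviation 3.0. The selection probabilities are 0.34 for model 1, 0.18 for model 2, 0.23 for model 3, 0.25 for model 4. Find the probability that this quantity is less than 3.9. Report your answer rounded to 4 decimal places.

0.4529

Conditional on each model, P(X < 3.9): 1: 0.923436; 2: 0.229063; 3: 0.42074; 4: 0.00383038.
By total probability, P(X < 3.9) = 0.34·0.923436 + 0.18·0.229063 + 0.23·0.42074 + 0.25·0.00383038 = 0.452928.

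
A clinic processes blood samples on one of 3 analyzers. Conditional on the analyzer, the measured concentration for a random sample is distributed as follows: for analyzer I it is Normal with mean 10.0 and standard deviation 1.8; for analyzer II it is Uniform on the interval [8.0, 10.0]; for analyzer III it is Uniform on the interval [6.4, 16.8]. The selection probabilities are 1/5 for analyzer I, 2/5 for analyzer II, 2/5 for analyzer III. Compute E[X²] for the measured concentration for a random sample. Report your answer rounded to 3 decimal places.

For each component E[X²] = Var + (mean)², giving I: 103.24; II: 81.3333; III: 143.573.
Overall E[X²] = 0.2·103.24 + 0.4·81.3333 + 0.4·143.573 = 110.611.

110.611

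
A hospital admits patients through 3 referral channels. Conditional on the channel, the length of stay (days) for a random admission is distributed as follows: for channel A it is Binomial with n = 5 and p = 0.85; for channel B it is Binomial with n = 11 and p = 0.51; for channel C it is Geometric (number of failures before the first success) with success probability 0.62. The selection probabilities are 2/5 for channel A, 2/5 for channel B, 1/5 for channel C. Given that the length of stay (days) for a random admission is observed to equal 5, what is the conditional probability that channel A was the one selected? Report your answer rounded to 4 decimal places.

Likelihoods P(X=5 | ·): A: 0.443705; B: 0.220632; C: 0.00491258.
Posterior ∝ prior × likelihood. Numerator for A: 0.4·0.443705 = 0.177482.
Normalizing constant: 0.4·0.443705 + 0.4·0.220632 + 0.2·0.00491258 = 0.266718.
P(A | observation) = 0.177482 / 0.266718 = 0.665431.

0.6654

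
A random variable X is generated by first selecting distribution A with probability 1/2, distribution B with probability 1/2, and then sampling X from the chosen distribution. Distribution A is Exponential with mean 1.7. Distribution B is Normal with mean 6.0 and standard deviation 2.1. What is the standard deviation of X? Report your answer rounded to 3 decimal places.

Per component, A: μ=1.7, E[X²]=5.78; B: μ=6, E[X²]=40.41.
E[X] = 0.5·1.7 + 0.5·6 = 3.85.
E[X²] = 0.5·5.78 + 0.5·40.41 = 23.095.
Var(X) = E[X²] − (E[X])² = 23.095 − 14.8225 = 8.2725.
SD(X) = √8.2725 = 2.8762.

2.876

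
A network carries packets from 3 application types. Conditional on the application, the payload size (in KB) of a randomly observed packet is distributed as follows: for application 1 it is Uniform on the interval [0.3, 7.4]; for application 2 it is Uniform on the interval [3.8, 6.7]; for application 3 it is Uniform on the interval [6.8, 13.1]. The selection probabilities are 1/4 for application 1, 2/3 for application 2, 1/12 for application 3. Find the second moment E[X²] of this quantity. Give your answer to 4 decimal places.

32.1239

For each component E[X²] = Var + (mean)², giving 1: 19.0233; 2: 28.2633; 3: 102.31.
Overall E[X²] = 0.25·19.0233 + 0.666667·28.2633 + 0.0833333·102.31 = 32.1239.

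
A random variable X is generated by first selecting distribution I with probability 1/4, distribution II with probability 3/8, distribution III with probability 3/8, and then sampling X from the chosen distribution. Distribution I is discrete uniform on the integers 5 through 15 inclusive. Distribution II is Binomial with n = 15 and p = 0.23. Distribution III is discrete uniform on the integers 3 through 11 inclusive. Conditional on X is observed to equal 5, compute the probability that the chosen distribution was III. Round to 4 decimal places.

0.3546

Likelihoods P(X=5 | ·): I: 0.0909091; II: 0.141613; III: 0.111111.
Posterior ∝ prior × likelihood. Numerator for III: 0.375·0.111111 = 0.0416667.
Normalizing constant: 0.25·0.0909091 + 0.375·0.141613 + 0.375·0.111111 = 0.117499.
P(III | observation) = 0.0416667 / 0.117499 = 0.354614.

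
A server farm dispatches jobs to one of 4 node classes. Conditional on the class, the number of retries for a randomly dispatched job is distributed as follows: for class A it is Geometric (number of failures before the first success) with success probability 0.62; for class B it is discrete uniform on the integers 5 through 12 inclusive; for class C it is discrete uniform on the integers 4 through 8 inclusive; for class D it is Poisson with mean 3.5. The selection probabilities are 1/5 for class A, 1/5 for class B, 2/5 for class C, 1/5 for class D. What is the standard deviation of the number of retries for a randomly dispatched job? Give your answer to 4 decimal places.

Per component, A: μ=0.612903, E[X²]=1.3642; B: μ=8.5, E[X²]=77.5; C: μ=6, E[X²]=38; D: μ=3.5, E[X²]=15.75.
E[X] = 0.2·0.612903 + 0.2·8.5 + 0.4·6 + 0.2·3.5 = 4.92258.
E[X²] = 0.2·1.3642 + 0.2·77.5 + 0.4·38 + 0.2·15.75 = 34.1228.
Var(X) = E[X²] − (E[X])² = 34.1228 − 24.2318 = 9.89104.
SD(X) = √9.89104 = 3.145.

3.1450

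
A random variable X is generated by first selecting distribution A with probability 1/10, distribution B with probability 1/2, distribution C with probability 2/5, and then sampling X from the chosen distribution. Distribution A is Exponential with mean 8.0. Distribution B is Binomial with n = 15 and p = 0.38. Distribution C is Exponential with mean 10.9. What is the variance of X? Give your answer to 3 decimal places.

61.700

Per component, A: μ=8, E[X²]=128; B: μ=5.7, E[X²]=36.024; C: μ=10.9, E[X²]=237.62.
E[X] = 0.1·8 + 0.5·5.7 + 0.4·10.9 = 8.01.
E[X²] = 0.1·128 + 0.5·36.024 + 0.4·237.62 = 125.86.
Var(X) = E[X²] − (E[X])² = 125.86 − 64.1601 = 61.6999.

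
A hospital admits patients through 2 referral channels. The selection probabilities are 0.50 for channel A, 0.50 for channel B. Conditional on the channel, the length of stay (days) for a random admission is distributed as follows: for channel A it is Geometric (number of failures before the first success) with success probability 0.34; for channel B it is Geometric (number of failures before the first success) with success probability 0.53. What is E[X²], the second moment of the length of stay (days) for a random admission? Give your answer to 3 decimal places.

5.969

For each component E[X²] = Var + (mean)², giving A: 9.47751; B: 2.45959.
Overall E[X²] = 0.5·9.47751 + 0.5·2.45959 = 5.96855.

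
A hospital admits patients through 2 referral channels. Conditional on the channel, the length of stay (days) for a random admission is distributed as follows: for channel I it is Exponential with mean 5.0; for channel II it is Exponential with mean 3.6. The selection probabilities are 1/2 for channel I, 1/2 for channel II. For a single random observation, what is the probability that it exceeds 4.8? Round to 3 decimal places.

0.323

Conditional on each channel, P(X > 4.8): I: 0.382893; II: 0.263597.
By total probability, P(X > 4.8) = 0.5·0.382893 + 0.5·0.263597 = 0.323245.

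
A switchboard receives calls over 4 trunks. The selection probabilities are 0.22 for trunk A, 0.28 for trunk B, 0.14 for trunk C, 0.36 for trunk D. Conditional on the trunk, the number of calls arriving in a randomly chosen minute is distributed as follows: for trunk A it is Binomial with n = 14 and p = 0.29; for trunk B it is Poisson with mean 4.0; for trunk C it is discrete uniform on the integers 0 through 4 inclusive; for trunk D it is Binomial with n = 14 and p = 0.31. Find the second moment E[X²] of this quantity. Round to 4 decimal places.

18.5594

For each component E[X²] = Var + (mean)², giving A: 19.3662; B: 20; C: 6; D: 21.8302.
Overall E[X²] = 0.22·19.3662 + 0.28·20 + 0.14·6 + 0.36·21.8302 = 18.5594.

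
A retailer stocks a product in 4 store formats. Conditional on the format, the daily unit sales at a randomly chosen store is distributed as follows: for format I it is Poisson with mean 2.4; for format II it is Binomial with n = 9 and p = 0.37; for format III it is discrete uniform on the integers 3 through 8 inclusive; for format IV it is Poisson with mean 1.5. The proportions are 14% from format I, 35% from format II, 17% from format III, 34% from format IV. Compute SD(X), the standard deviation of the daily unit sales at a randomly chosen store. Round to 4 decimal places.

1.9973

Per component, I: μ=2.4, E[X²]=8.16; II: μ=3.33, E[X²]=13.1868; III: μ=5.5, E[X²]=33.1667; IV: μ=1.5, E[X²]=3.75.
E[X] = 0.14·2.4 + 0.35·3.33 + 0.17·5.5 + 0.34·1.5 = 2.9465.
E[X²] = 0.14·8.16 + 0.35·13.1868 + 0.17·33.1667 + 0.34·3.75 = 12.6711.
Var(X) = E[X²] − (E[X])² = 12.6711 − 8.68186 = 3.98925.
SD(X) = √3.98925 = 1.99731.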